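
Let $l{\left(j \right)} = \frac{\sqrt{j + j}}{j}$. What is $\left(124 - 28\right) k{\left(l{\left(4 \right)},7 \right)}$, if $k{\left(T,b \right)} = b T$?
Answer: $336 \sqrt{2} \approx 475.18$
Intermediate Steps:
$l{\left(j \right)} = \frac{\sqrt{2}}{\sqrt{j}}$ ($l{\left(j \right)} = \frac{\sqrt{2 j}}{j} = \frac{\sqrt{2} \sqrt{j}}{j} = \frac{\sqrt{2}}{\sqrt{j}}$)
$k{\left(T,b \right)} = T b$
$\left(124 - 28\right) k{\left(l{\left(4 \right)},7 \right)} = \left(124 - 28\right) \frac{\sqrt{2}}{2} \cdot 7 = 96 \sqrt{2} \cdot \frac{1}{2} \cdot 7 = 96 \frac{\sqrt{2}}{2} \cdot 7 = 96 \frac{7 \sqrt{2}}{2} = 336 \sqrt{2}$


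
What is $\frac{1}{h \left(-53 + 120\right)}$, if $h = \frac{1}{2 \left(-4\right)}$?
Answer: $- \frac{8}{67} \approx -0.1194$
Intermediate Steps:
$h = - \frac{1}{8}$ ($h = \frac{1}{-8} = - \frac{1}{8} \approx -0.125$)
$\frac{1}{h \left(-53 + 120\right)} = \frac{1}{\left(- \frac{1}{8}\right) \left(-53 + 120\right)} = \frac{1}{\left(- \frac{1}{8}\right) 67} = \frac{1}{- \frac{67}{8}} = - \frac{8}{67}$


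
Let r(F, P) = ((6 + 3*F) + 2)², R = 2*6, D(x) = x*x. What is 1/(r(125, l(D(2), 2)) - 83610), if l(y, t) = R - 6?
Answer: 1/63079 ≈ 1.5853e-5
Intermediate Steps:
D(x) = x²
R = 12
l(y, t) = 6 (l(y, t) = 12 - 6 = 6)
r(F, P) = (8 + 3*F)²
1/(r(125, l(D(2), 2)) - 83610) = 1/((8 + 3*125)² - 83610) = 1/((8 + 375)² - 83610) = 1/(383² - 83610) = 1/(146689 - 83610) = 1/63079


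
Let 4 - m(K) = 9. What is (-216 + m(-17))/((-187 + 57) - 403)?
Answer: 17/41 ≈ 0.41463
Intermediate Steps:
m(K) = -5 (m(K) = 4 - 1*9 = 4 - 9 = -5)
(-216 + m(-17))/((-187 + 57) - 403) = (-216 - 5)/((-187 + 57) - 403) = -221/(-130 - 403) = -221/(-533) = -221*(-1/533) = 17/41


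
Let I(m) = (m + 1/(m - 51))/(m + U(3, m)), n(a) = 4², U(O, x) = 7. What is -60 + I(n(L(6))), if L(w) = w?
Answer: -47741/805 ≈ -59.306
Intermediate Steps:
n(a) = 16
I(m) = (m + 1/(-51 + m))/(7 + m) (I(m) = (m + 1/(m - 51))/(m + 7) = (m + 1/(-51 + m))/(7 + m))
-60 + I(n(L(6))) = -60 + (1 + 16² - 51*16)/(-357 + 16² - 44*16) = -60 + (1 + 256 - 816)/(-357 + 256 - 704) = -60 - 559/(-805) = -60 - 1/805*(-559) = -60 + 559/805 = -47741/805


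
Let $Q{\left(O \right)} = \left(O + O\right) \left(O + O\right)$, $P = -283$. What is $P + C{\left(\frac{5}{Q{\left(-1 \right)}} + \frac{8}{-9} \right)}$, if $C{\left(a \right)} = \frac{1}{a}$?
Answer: $- \frac{3643}{13} \approx -280.23$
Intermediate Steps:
$Q{\left(O \right)} = 4 O^{2}$ ($Q{\left(O \right)} = 2 O 2 O = 4 O^{2}$)
$P + C{\left(\frac{5}{Q{\left(-1 \right)}} + \frac{8}{-9} \right)} = -283 + \frac{1}{\frac{5}{4 \left(-1\right)^{2}} + \frac{8}{-9}} = -283 + \frac{1}{\frac{5}{4 \cdot 1} + 8 \left(- \frac{1}{9}\right)} = -283 + \frac{1}{\frac{5}{4} - \frac{8}{9}} = -283 + \frac{1}{\frac{13}{36}} = -283 + \frac{36}{13} = - \frac{3643}{13}$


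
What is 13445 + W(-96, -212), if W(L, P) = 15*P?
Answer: 10265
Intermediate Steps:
13445 + W(-96, -212) = 13445 + 15*(-212) = 13445 - 3180 = 10265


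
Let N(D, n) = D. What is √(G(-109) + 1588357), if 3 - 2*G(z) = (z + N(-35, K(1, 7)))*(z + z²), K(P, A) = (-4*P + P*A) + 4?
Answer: √9743770/2 ≈ 1560.8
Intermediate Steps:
K(P, A) = 4 - 4*P + A*P (K(P, A) = (-4*P + A*P) + 4 = 4 - 4*P + A*P)
G(z) = 3/2 - (-35 + z)*(z + z²)/2 (G(z) = 3/2 - (z - 35)*(z + z²)/2 = 3/2 - (-35 + z)*(z + z²)/2)
√(G(-109) + 1588357) = √((3/2 + 17*(-109)² - ½*(-109)³ + (35/2)*(-109)) + 1588357) = √((3/2 + 17*11881 - ½*(-1295029) - 3815/2) + 1588357) = √((3/2 + 201977 + 1295029/2 - 3815/2) + 1588357) = √(1695171/2 + 1588357) = √(4871885/2) = √9743770/2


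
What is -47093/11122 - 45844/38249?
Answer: -2311137125/425405378 ≈ -5.4328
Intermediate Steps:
-47093/11122 - 45844/38249 = -2311137125/425405378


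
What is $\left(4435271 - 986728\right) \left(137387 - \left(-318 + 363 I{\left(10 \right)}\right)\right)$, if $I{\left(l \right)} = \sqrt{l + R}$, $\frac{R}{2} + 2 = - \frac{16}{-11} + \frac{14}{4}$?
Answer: $474881613815 - 569009595 \sqrt{77} \approx 4.6989 \cdot 10^{11}$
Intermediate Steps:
$R = \frac{65}{11}$ ($R = -4 + 2 \left(- \frac{16}{-11} + \frac{14}{4}\right) = -4 + 2 \left(\left(-16\right) \left(- \frac{1}{11}\right) + 14 \cdot \frac{1}{4}\right) = -4 + 2 \left(\frac{16}{11} + \frac{7}{2}\right) = -4 + 2 \cdot \frac{109}{22} = -4 + \frac{109}{11} = \frac{65}{11} \approx 5.9091$)
$I{\left(l \right)} = \sqrt{\frac{65}{11} + l}$ ($I{\left(l \right)} = \sqrt{l + \frac{65}{11}} = \sqrt{\frac{65}{11} + l}$)
$\left(4435271 - 986728\right) \left(137387 - \left(-318 + 363 I{\left(10 \right)}\right)\right) = \left(4435271 - 986728\right) \left(137387 + \left(- 363 \frac{\sqrt{715 + 121 \cdot 10}}{11} + 318\right)\right) = 3448543 \left(137387 + \left(- 363 \frac{\sqrt{715 + 1210}}{11} + 318\right)\right) = 3448543 \left(137387 + \left(- 363 \frac{\sqrt{1925}}{11} + 318\right)\right) = 3448543 \left(137387 + \left(- 363 \frac{5 \sqrt{77}}{11} + 318\right)\right) = 3448543 \left(137387 + \left(- 165 \sqrt{77} + 318\right)\right) = 3448543 \left(137387 + \left(318 - 165 \sqrt{77}\right)\right) = 3448543 \left(137705 - 165 \sqrt{77}\right) = 474881613815 - 569009595 \sqrt{77}$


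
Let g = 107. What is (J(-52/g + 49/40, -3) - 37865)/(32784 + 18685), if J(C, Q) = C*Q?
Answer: -162071689/220287320 ≈ -0.73573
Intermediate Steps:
(J(-52/g + 49/40, -3) - 37865)/(32784 + 18685) = ((-52/107 + 49/40)*(-3) - 37865)/(32784 + 18685) = ((-52*1/107 + 49*(1/40))*(-3) - 37865)/51469 = ((-52/107 + 49/40)*(-3) - 37865)*(1/51469) = ((3163/4280)*(-3) - 37865)*(1/51469) = (-9489/4280 - 37865)*(1/51469) = -162071689/4280*1/51469 = -162071689/220287320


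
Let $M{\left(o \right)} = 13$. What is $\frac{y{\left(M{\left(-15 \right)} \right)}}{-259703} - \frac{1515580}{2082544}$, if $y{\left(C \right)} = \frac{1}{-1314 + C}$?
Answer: $- \frac{128018618288049}{175909161171508} \approx -0.72775$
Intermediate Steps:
$\frac{y{\left(M{\left(-15 \right)} \right)}}{-259703} - \frac{1515580}{2082544} = \frac{1}{\left(-1314 + 13\right) \left(-259703\right)} - \frac{1515580}{2082544} = \frac{1}{-1301} \left(- \frac{1}{259703}\right) - \frac{378895}{520636} = \left(- \frac{1}{1301}\right) \left(- \frac{1}{259703}\right) - \frac{378895}{520636} = \frac{1}{337873603} - \frac{378895}{520636} = - \frac{128018618288049}{175909161171508}$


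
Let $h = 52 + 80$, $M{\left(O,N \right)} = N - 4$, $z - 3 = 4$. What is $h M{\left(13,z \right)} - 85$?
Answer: $311$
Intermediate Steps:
$z = 7$ ($z = 3 + 4 = 7$)
$M{\left(O,N \right)} = -4 + N$ ($M{\left(O,N \right)} = N - 4 = -4 + N$)
$h = 132$
$h M{\left(13,z \right)} - 85 = 132 \left(-4 + 7\right) - 85 = 132 \cdot 3 - 85 = 396 - 85 = 311$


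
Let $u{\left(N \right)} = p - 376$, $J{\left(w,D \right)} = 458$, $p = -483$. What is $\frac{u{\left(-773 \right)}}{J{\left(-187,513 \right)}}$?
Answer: $- \frac{859}{458} \approx -1.8755$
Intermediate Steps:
$u{\left(N \right)} = -859$ ($u{\left(N \right)} = -483 - 376 = -859$)
$\frac{u{\left(-773 \right)}}{J{\left(-187,513 \right)}} = - \frac{859}{458}$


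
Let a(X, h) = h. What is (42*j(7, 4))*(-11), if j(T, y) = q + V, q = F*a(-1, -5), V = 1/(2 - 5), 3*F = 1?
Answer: 924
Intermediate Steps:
F = ⅓ (F = (⅓)*1 = ⅓ ≈ 0.33333)
V = -⅓ (V = 1/(-3) = -⅓ ≈ -0.33333)
q = -5/3 (q = (⅓)*(-5) = -5/3 ≈ -1.6667)
j(T, y) = -2 (j(T, y) = -5/3 - ⅓ = -2)
(42*j(7, 4))*(-11) = (42*(-2))*(-11) = -84*(-11) = 924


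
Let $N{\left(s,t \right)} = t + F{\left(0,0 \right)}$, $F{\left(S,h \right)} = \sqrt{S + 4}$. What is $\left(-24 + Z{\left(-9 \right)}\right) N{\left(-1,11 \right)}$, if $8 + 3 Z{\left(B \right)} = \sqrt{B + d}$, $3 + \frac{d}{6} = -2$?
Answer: $- \frac{1040}{3} + \frac{13 i \sqrt{39}}{3} \approx -346.67 + 27.062 i$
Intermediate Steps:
$d = -30$ ($d = -18 + 6 \left(-2\right) = -18 - 12 = -30$)
$F{\left(S,h \right)} = \sqrt{4 + S}$
$N{\left(s,t \right)} = 2 + t$ ($N{\left(s,t \right)} = t + \sqrt{4 + 0} = t + \sqrt{4} = t + 2 = 2 + t$)
$Z{\left(B \right)} = - \frac{8}{3} + \frac{\sqrt{-30 + B}}{3}$ ($Z{\left(B \right)} = - \frac{8}{3} + \frac{\sqrt{B - 30}}{3} = - \frac{8}{3} + \frac{\sqrt{-30 + B}}{3}$)
$\left(-24 + Z{\left(-9 \right)}\right) N{\left(-1,11 \right)} = \left(-24 - \left(\frac{8}{3} - \frac{\sqrt{-30 - 9}}{3}\right)\right) \left(2 + 11\right) = \left(-24 - \left(\frac{8}{3} - \frac{\sqrt{-39}}{3}\right)\right) 13 = \left(-24 - \left(\frac{8}{3} - \frac{i \sqrt{39}}{3}\right)\right) 13 = \left(- \frac{80}{3} + \frac{i \sqrt{39}}{3}\right) 13 = - \frac{1040}{3} + \frac{13 i \sqrt{39}}{3}$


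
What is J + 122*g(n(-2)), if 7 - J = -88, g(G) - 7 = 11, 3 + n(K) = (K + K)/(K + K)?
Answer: 2291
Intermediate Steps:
n(K) = -2 (n(K) = -3 + (K + K)/(K + K) = -3 + (2*K)/((2*K)) = -3 + (2*K)*(1/(2*K)) = -3 + 1 = -2)
g(G) = 18 (g(G) = 7 + 11 = 18)
J = 95 (J = 7 - 1*(-88) = 7 + 88 = 95)
J + 122*g(n(-2)) = 95 + 122*18 = 95 + 2196 = 2291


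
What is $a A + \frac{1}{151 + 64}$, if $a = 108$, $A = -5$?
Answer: $- \frac{116099}{215} \approx -540.0$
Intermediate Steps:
$a A + \frac{1}{151 + 64} = 108 \left(-5\right) + \frac{1}{151 + 64} = -540 + \frac{1}{215} = - \frac{116099}{215}$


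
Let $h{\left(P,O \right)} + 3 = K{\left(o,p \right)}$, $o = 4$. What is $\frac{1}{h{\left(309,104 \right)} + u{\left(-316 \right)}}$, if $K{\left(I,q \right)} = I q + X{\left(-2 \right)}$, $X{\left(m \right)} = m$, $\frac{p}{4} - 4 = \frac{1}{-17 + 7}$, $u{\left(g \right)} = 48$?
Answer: $\frac{5}{527} \approx 0.0094877$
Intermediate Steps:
$p = \frac{78}{5}$ ($p = 16 + \frac{4}{-17 + 7} = 16 + \frac{4}{-10} = 16 + 4 \left(- \frac{1}{10}\right) = 16 - \frac{2}{5} = \frac{78}{5} \approx 15.6$)
$K{\left(I,q \right)} = -2 + I q$ ($K{\left(I,q \right)} = I q - 2 = -2 + I q$)
$h{\left(P,O \right)} = \frac{287}{5}$ ($h{\left(P,O \right)} = -3 + \left(-2 + 4 \cdot \frac{78}{5}\right) = -3 + \left(-2 + \frac{312}{5}\right) = -3 + \frac{302}{5} = \frac{287}{5}$)
$\frac{1}{h{\left(309,104 \right)} + u{\left(-316 \right)}} = \frac{1}{\frac{287}{5} + 48} = \frac{1}{\frac{527}{5}} = \frac{5}{527}$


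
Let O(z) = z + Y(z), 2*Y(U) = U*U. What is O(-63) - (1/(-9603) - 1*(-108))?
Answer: 34830083/19206 ≈ 1813.5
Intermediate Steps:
Y(U) = U**2/2 (Y(U) = (U*U)/2 = U**2/2)
O(z) = z + z**2/2
O(-63) - (1/(-9603) - 1*(-108)) = (1/2)*(-63)*(2 - 63) - (1/(-9603) - 1*(-108)) = (1/2)*(-63)*(-61) - (-1/9603 + 108) = 3843/2 - 1*1037123/9603 = 3843/2 - 1037123/9603 = 34830083/19206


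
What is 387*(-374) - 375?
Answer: -145113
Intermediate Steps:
387*(-374) - 375 = -144738 - 375 = -145113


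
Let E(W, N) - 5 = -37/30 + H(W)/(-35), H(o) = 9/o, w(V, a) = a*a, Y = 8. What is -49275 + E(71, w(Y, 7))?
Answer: -734634143/14910 ≈ -49271.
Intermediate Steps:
w(V, a) = a²
E(W, N) = 113/30 - 9/(35*W) (E(W, N) = 5 + (-37/30 + (9/W)/(-35)) = 5 + (-37*1/30 + (9/W)*(-1/35)) = 5 + (-37/30 - 9/(35*W)) = 113/30 - 9/(35*W))
-49275 + E(71, w(Y, 7)) = -49275 + (1/210)*(-54 + 791*71)/71 = -49275 + (1/210)*(1/71)*(-54 + 56161) = -49275 + (1/210)*(1/71)*56107 = -49275 + 56107/14910 = -734634143/14910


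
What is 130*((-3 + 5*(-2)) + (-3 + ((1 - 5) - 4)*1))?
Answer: -3120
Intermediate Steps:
130*((-3 + 5*(-2)) + (-3 + ((1 - 5) - 4)*1)) = 130*((-3 - 10) + (-3 + (-4 - 4)*1)) = 130*(-13 + (-3 - 8*1)) = 130*(-13 + (-3 - 8)) = 130*(-13 - 11) = 130*(-24) = -3120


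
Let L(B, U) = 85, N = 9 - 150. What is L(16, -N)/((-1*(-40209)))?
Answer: 85/40209 ≈ 0.0021140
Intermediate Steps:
N = -141
L(16, -N)/((-1*(-40209))) = 85/((-1*(-40209))) = 85/40209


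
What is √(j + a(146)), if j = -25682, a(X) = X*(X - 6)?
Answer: I*√5242 ≈ 72.402*I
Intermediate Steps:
a(X) = X*(-6 + X)
√(j + a(146)) = √(-25682 + 146*(-6 + 146)) = √(-25682 + 146*140) = √(-25682 + 20440) = √(-5242) = I*√5242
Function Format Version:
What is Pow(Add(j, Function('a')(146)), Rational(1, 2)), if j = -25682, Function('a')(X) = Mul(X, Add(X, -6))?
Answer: Mul(I, Pow(5242, Rational(1, 2))) ≈ Mul(72.402, I)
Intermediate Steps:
Function('a')(X) = Mul(X, Add(-6, X))
Pow(Add(j, Function('a')(146)), Rational(1, 2)) = Pow(Add(-25682, Mul(146, Add(-6, 146))), Rational(1, 2)) = Pow(Add(-25682, Mul(146, 140)), Rational(1, 2)) = Pow(Add(-25682, 20440), Rational(1, 2)) = Pow(-5242, Rational(1, 2)) = Mul(I, Pow(5242, Rational(1, 2)))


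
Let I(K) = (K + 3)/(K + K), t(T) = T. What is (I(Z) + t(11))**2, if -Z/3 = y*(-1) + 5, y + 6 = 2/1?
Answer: 10609/81 ≈ 130.98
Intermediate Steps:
y = -4 (y = -6 + 2/1 = -6 + 2*1 = -6 + 2 = -4)
Z = -27 (Z = -3*(-4*(-1) + 5) = -3*(4 + 5) = -3*9 = -27)
I(K) = (3 + K)/(2*K) (I(K) = (3 + K)/((2*K)) = (3 + K)*(1/(2*K)) = (3 + K)/(2*K))
(I(Z) + t(11))**2 = ((1/2)*(3 - 27)/(-27) + 11)**2 = ((1/2)*(-1/27)*(-24) + 11)**2 = (4/9 + 11)**2 = (103/9)**2 = 10609/81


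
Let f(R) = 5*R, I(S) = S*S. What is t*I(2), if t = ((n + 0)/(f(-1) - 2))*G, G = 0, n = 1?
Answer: 0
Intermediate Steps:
I(S) = S²
t = 0 (t = ((1 + 0)/(5*(-1) - 2))*0 = (1/(-5 - 2))*0 = (1/(-7))*0 = (1*(-⅐))*0 = -⅐*0 = 0)
t*I(2) = 0*2² = 0*4 = 0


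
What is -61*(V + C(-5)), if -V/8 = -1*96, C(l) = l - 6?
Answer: -46177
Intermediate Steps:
C(l) = -6 + l
V = 768 (V = -(-8)*96 = -8*(-96) = 768)
-61*(V + C(-5)) = -61*(768 + (-6 - 5)) = -61*(768 - 11) = -61*757 = -46177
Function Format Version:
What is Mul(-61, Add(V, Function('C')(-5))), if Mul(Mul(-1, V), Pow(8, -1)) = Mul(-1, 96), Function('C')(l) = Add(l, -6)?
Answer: -46177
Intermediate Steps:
Function('C')(l) = Add(-6, l)
V = 768 (V = Mul(-8, Mul(-1, 96)) = Mul(-8, -96) = 768)
Mul(-61, Add(V, Function('C')(-5))) = Mul(-61, Add(768, Add(-6, -5))) = Mul(-61, Add(768, -11)) = Mul(-61, 757) = -46177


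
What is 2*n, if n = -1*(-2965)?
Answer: 5930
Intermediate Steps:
n = 2965
2*n = 2*2965 = 5930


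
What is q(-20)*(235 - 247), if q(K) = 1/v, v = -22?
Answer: 6/11 ≈ 0.54545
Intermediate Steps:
q(K) = -1/22 (q(K) = 1/(-22) = -1/22)
q(-20)*(235 - 247) = -(235 - 247)/22 = -1/22*(-12) = 6/11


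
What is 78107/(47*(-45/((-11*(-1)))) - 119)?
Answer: -859177/3424 ≈ -250.93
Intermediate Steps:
78107/(47*(-45/((-11*(-1)))) - 119) = 78107/(47*(-45/11) - 119) = 78107/(-2115/11 - 119) = 78107/(-3424/11) = 78107*(-11/3424) = -859177/3424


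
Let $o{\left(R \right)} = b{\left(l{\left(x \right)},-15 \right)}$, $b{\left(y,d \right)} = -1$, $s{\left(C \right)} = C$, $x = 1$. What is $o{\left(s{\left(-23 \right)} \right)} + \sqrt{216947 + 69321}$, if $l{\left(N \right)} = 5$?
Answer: $-1 + 2 \sqrt{71567} \approx 534.04$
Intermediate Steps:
$o{\left(R \right)} = -1$
$o{\left(s{\left(-23 \right)} \right)} + \sqrt{216947 + 69321} = -1 + \sqrt{216947 + 69321} = -1 + \sqrt{286268} = -1 + 2 \sqrt{71567}$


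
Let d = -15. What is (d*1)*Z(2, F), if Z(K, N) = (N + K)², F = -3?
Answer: -15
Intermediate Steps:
Z(K, N) = (K + N)²
(d*1)*Z(2, F) = (-15*1)*(2 - 3)² = -15*(-1)² = -15*1 = -15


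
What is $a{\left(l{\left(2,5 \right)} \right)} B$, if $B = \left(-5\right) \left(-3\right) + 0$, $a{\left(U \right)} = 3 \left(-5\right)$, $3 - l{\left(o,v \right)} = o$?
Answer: $-225$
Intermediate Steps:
$l{\left(o,v \right)} = 3 - o$
$a{\left(U \right)} = -15$
$B = 15$ ($B = 15 + 0 = 15$)
$a{\left(l{\left(2,5 \right)} \right)} B = \left(-15\right) 15 = -225$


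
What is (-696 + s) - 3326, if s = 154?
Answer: -3868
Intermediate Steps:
(-696 + s) - 3326 = (-696 + 154) - 3326 = -542 - 3326 = -3868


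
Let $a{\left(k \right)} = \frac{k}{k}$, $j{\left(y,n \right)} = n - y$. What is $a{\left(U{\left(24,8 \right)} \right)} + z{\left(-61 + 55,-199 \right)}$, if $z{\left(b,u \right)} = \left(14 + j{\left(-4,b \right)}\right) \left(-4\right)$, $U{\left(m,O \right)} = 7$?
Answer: $-47$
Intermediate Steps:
$z{\left(b,u \right)} = -72 - 4 b$ ($z{\left(b,u \right)} = \left(14 + \left(b - -4\right)\right) \left(-4\right) = \left(14 + \left(b + 4\right)\right) \left(-4\right) = \left(14 + \left(4 + b\right)\right) \left(-4\right) = \left(18 + b\right) \left(-4\right) = -72 - 4 b$)
$a{\left(k \right)} = 1$
$a{\left(U{\left(24,8 \right)} \right)} + z{\left(-61 + 55,-199 \right)} = 1 - \left(72 + 4 \left(-61 + 55\right)\right) = 1 - 48 = -47$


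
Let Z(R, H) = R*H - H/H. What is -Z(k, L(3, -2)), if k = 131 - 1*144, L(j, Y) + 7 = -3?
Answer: -129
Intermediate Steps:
L(j, Y) = -10 (L(j, Y) = -7 - 3 = -10)
k = -13 (k = 131 - 144 = -13)
Z(R, H) = -1 + H*R (Z(R, H) = H*R - 1*1 = H*R - 1 = -1 + H*R)
-Z(k, L(3, -2)) = -(-1 - 10*(-13)) = -(-1 + 130) = -1*129 = -129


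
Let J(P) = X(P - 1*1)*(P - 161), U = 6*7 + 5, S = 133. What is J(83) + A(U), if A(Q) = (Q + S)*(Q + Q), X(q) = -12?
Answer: 17856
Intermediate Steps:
U = 47 (U = 42 + 5 = 47)
A(Q) = 2*Q*(133 + Q) (A(Q) = (Q + 133)*(Q + Q) = (133 + Q)*(2*Q) = 2*Q*(133 + Q))
J(P) = 1932 - 12*P (J(P) = -12*(P - 161) = -12*(-161 + P) = 1932 - 12*P)
J(83) + A(U) = (1932 - 12*83) + 2*47*(133 + 47) = (1932 - 996) + 2*47*180 = 936 + 16920 = 17856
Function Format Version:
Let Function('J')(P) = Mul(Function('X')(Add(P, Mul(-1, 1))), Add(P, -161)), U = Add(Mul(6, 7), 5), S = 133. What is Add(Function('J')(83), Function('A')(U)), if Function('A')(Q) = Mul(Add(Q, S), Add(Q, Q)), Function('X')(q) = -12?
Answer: 17856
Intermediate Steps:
U = 47 (U = Add(42, 5) = 47)
Function('A')(Q) = Mul(2, Q, Add(133, Q)) (Function('A')(Q) = Mul(Add(Q, 133), Add(Q, Q)) = Mul(Add(133, Q), Mul(2, Q)) = Mul(2, Q, Add(133, Q)))
Function('J')(P) = Add(1932, Mul(-12, P)) (Function('J')(P) = Mul(-12, Add(P, -161)) = Mul(-12, Add(-161, P)) = Add(1932, Mul(-12, P)))
Add(Function('J')(83), Function('A')(U)) = Add(Add(1932, Mul(-12, 83)), Mul(2, 47, Add(133, 47))) = Add(Add(1932, -996), Mul(2, 47, 180)) = Add(936, 16920) = 17856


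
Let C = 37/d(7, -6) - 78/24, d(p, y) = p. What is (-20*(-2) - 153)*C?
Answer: -6441/28 ≈ -230.04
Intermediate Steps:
C = 57/28 (C = 37/7 - 78/24 = 37*(⅐) - 78*1/24 = 37/7 - 13/4 = 57/28 ≈ 2.0357)
(-20*(-2) - 153)*C = (-20*(-2) - 153)*(57/28) = (40 - 153)*(57/28) = -113*57/28 = -6441/28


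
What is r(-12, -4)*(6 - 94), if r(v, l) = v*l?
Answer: -4224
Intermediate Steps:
r(v, l) = l*v
r(-12, -4)*(6 - 94) = (-4*(-12))*(6 - 94) = 48*(-88) = -4224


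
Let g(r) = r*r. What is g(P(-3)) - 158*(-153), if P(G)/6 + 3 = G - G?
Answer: 24498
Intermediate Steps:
P(G) = -18 (P(G) = -18 + 6*(G - G) = -18 + 6*0 = -18 + 0 = -18)
g(r) = r²
g(P(-3)) - 158*(-153) = (-18)² - 158*(-153) = 324 + 24174 = 24498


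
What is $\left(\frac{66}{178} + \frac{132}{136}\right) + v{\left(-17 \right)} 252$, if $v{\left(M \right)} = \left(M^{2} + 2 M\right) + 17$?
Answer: $\frac{207418203}{3026} \approx 68545.0$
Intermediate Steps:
$v{\left(M \right)} = 17 + M^{2} + 2 M$
$\left(\frac{66}{178} + \frac{132}{136}\right) + v{\left(-17 \right)} 252 = \left(\frac{66}{178} + \frac{132}{136}\right) + \left(17 + \left(-17\right)^{2} + 2 \left(-17\right)\right) 252 = \left(66 \cdot \frac{1}{178} + 132 \cdot \frac{1}{136}\right) + \left(17 + 289 - 34\right) 252 = \left(\frac{33}{89} + \frac{33}{34}\right) + 272 \cdot 252 = \frac{4059}{3026} + 68544 = \frac{207418203}{3026}$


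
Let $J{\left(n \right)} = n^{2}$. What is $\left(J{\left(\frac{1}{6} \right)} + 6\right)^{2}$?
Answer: $\frac{47089}{1296} \approx 36.334$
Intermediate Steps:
$\left(J{\left(\frac{1}{6} \right)} + 6\right)^{2} = \left(\left(\frac{1}{6}\right)^{2} + 6\right)^{2} = \left(\frac{1}{36} + 6\right)^{2} = \left(\frac{217}{36}\right)^{2} = \frac{47089}{1296}$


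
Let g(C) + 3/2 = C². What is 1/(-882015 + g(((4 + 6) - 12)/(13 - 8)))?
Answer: -50/44100817 ≈ -1.1338e-6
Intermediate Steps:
g(C) = -3/2 + C²
1/(-882015 + g(((4 + 6) - 12)/(13 - 8))) = 1/(-882015 + (-3/2 + (((4 + 6) - 12)/(13 - 8))²)) = 1/(-882015 + (-3/2 + ((10 - 12)/5)²)) = 1/(-882015 + (-3/2 + (-2*⅕)²)) = 1/(-882015 + (-3/2 + (-⅖)²)) = 1/(-882015 + (-3/2 + 4/25)) = 1/(-882015 - 67/50) = 1/(-44100817/50) = -50/44100817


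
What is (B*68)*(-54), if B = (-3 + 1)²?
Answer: -14688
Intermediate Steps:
B = 4 (B = (-2)² = 4)
(B*68)*(-54) = (4*68)*(-54) = 272*(-54) = -14688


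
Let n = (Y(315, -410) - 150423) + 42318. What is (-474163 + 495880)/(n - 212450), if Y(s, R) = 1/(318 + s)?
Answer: -13746861/202911314 ≈ -0.067748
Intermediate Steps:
n = -68430464/633 (n = (1/(318 + 315) - 150423) + 42318 = (1/633 - 150423) + 42318 = -95217758/633 + 42318 = -68430464/633 ≈ -1.0811e+5)
(-474163 + 495880)/(n - 212450) = (-474163 + 495880)/(-68430464/633 - 212450) = 21717/(-202911314/633) = 21717*(-633/202911314) = -13746861/202911314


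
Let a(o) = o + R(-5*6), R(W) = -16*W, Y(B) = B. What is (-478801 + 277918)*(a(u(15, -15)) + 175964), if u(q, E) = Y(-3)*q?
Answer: -35435560317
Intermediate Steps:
u(q, E) = -3*q
a(o) = 480 + o (a(o) = o - (-80)*6 = o - 16*(-30) = o + 480 = 480 + o)
(-478801 + 277918)*(a(u(15, -15)) + 175964) = (-478801 + 277918)*((480 - 3*15) + 175964) = -200883*((480 - 45) + 175964) = -200883*(435 + 175964) = -200883*176399 = -35435560317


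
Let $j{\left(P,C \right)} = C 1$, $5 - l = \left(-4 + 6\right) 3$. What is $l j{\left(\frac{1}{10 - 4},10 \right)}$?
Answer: $-10$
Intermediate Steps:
$l = -1$ ($l = 5 - \left(-4 + 6\right) 3 = 5 - 2 \cdot 3 = 5 - 6 = -1$)
$j{\left(P,C \right)} = C$
$l j{\left(\frac{1}{10 - 4},10 \right)} = \left(-1\right) 10 = -10$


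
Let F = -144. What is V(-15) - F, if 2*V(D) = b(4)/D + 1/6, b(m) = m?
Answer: 2879/20 ≈ 143.95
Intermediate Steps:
V(D) = 1/12 + 2/D (V(D) = (4/D + 1/6)/2 = (4/D + 1*(⅙))/2 = (4/D + ⅙)/2 = (⅙ + 4/D)/2 = 1/12 + 2/D)
V(-15) - F = (1/12)*(24 - 15)/(-15) - 1*(-144) = (1/12)*(-1/15)*9 + 144 = -1/20 + 144 = 2879/20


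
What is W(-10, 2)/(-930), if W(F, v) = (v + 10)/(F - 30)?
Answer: 1/3100 ≈ 0.00032258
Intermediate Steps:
W(F, v) = (10 + v)/(-30 + F)
W(-10, 2)/(-930) = ((10 + 2)/(-30 - 10))/(-930) = (12/(-40))*(-1/930) = -1/40*12*(-1/930) = -3/10*(-1/930) = 1/3100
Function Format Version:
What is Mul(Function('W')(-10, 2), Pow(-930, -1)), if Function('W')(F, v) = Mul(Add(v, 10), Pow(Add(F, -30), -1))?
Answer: Rational(1, 3100) ≈ 0.00032258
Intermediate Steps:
Function('W')(F, v) = Mul(Pow(Add(-30, F), -1), Add(10, v)) (Function('W')(F, v) = Mul(Add(10, v), Pow(Add(-30, F), -1)) = Mul(Pow(Add(-30, F), -1), Add(10, v)))
Mul(Function('W')(-10, 2), Pow(-930, -1)) = Mul(Mul(Pow(Add(-30, -10), -1), Add(10, 2)), Pow(-930, -1)) = Mul(Mul(Pow(-40, -1), 12), Rational(-1, 930)) = Mul(Mul(Rational(-1, 40), 12), Rational(-1, 930)) = Mul(Rational(-3, 10), Rational(-1, 930)) = Rational(1, 3100)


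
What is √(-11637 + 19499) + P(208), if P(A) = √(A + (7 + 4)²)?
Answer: √329 + √7862 ≈ 106.81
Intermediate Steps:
P(A) = √(121 + A) (P(A) = √(A + 11²) = √(A + 121) = √(121 + A))
√(-11637 + 19499) + P(208) = √(-11637 + 19499) + √(121 + 208) = √7862 + √329 = √329 + √7862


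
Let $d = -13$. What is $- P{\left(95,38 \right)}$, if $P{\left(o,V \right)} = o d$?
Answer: $1235$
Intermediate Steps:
$P{\left(o,V \right)} = - 13 o$ ($P{\left(o,V \right)} = o \left(-13\right) = - 13 o$)
$- P{\left(95,38 \right)} = - \left(-13\right) 95 = \left(-1\right) \left(-1235\right) = 1235$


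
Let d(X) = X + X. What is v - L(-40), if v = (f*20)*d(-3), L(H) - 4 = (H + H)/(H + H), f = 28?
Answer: -3365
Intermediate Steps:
L(H) = 5 (L(H) = 4 + (H + H)/(H + H) = 4 + (2*H)/((2*H)) = 4 + (2*H)*(1/(2*H)) = 4 + 1 = 5)
d(X) = 2*X
v = -3360 (v = (28*20)*(2*(-3)) = 560*(-6) = -3360)
v - L(-40) = -3360 - 1*5 = -3360 - 5 = -3365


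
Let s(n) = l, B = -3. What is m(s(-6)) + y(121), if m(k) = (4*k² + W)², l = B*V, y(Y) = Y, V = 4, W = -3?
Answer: 328450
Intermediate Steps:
l = -12 (l = -3*4 = -12)
s(n) = -12
m(k) = (-3 + 4*k²)² (m(k) = (4*k² - 3)² = (-3 + 4*k²)²)
m(s(-6)) + y(121) = (-3 + 4*(-12)²)² + 121 = (-3 + 4*144)² + 121 = (-3 + 576)² + 121 = 573² + 121 = 328329 + 121 = 328450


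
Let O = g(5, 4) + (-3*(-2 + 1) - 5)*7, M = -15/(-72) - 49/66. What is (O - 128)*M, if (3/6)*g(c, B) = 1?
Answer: 1645/22 ≈ 74.773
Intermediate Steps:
g(c, B) = 2 (g(c, B) = 2*1 = 2)
M = -47/88 (M = -15*(-1/72) - 49*1/66 = 5/24 - 49/66 = -47/88 ≈ -0.53409)
O = -12 (O = 2 + (-3*(-2 + 1) - 5)*7 = 2 + (-3*(-1) - 5)*7 = 2 + (3 - 5)*7 = 2 - 2*7 = 2 - 14 = -12)
(O - 128)*M = (-12 - 128)*(-47/88) = -140*(-47/88) = 1645/22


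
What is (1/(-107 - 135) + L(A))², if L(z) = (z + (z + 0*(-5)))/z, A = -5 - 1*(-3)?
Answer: 233289/58564 ≈ 3.9835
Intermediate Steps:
A = -2 (A = -5 + 3 = -2)
L(z) = 2 (L(z) = (z + (z + 0))/z = (z + z)/z = (2*z)/z = 2)
(1/(-107 - 135) + L(A))² = (1/(-107 - 135) + 2)² = (1/(-242) + 2)² = (-1/242 + 2)² = (483/242)² = 233289/58564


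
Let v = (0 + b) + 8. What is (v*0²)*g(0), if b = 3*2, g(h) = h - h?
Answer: 0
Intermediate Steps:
g(h) = 0
b = 6
v = 14 (v = (0 + 6) + 8 = 6 + 8 = 14)
(v*0²)*g(0) = (14*0²)*0 = (14*0)*0 = 0*0 = 0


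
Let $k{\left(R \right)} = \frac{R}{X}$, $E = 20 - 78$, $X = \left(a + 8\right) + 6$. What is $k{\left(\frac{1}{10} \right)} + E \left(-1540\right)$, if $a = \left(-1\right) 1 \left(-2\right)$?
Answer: $\frac{14291201}{160} \approx 89320.0$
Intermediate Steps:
$a = 2$ ($a = \left(-1\right) \left(-2\right) = 2$)
$X = 16$ ($X = \left(2 + 8\right) + 6 = 10 + 6 = 16$)
$E = -58$ ($E = 20 - 78 = -58$)
$k{\left(R \right)} = \frac{R}{16}$
$k{\left(\frac{1}{10} \right)} + E \left(-1540\right) = \frac{1}{16 \cdot 10} - -89320 = \frac{1}{16} \cdot \frac{1}{10} + 89320 = \frac{1}{160} + 89320 = \frac{14291201}{160}$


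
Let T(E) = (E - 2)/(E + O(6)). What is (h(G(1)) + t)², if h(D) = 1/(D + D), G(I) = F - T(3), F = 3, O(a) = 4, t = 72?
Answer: 8334769/1600 ≈ 5209.2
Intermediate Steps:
T(E) = (-2 + E)/(4 + E) (T(E) = (E - 2)/(E + 4) = (-2 + E)/(4 + E))
G(I) = 20/7 (G(I) = 3 - (-2 + 3)/(4 + 3) = 3 - 1/7 = 3 - 1*⅐ = 3 - ⅐ = 20/7)
h(D) = 1/(2*D)
(h(G(1)) + t)² = (1/(2*(20/7)) + 72)² = ((½)*(7/20) + 72)² = (7/40 + 72)² = (2887/40)² = 8334769/1600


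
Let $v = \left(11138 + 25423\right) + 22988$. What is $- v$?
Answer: $-59549$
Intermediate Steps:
$v = 59549$ ($v = 36561 + 22988 = 59549$)
$- v = \left(-1\right) 59549 = -59549$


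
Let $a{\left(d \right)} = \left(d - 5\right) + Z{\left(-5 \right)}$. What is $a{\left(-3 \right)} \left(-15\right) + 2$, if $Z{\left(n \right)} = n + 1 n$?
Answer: $272$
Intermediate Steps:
$Z{\left(n \right)} = 2 n$ ($Z{\left(n \right)} = n + n = 2 n$)
$a{\left(d \right)} = -15 + d$ ($a{\left(d \right)} = \left(d - 5\right) + 2 \left(-5\right) = \left(-5 + d\right) - 10 = -15 + d$)
$a{\left(-3 \right)} \left(-15\right) + 2 = \left(-15 - 3\right) \left(-15\right) + 2 = \left(-18\right) \left(-15\right) + 2 = 270 + 2 = 272$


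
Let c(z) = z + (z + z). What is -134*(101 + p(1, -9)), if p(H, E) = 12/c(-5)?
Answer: -67134/5 ≈ -13427.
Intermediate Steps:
c(z) = 3*z (c(z) = z + 2*z = 3*z)
p(H, E) = -⅘ (p(H, E) = 12/((3*(-5))) = 12/(-15) = 12*(-1/15) = -⅘)
-134*(101 + p(1, -9)) = -134*(101 - ⅘) = -134*501/5 = -67134/5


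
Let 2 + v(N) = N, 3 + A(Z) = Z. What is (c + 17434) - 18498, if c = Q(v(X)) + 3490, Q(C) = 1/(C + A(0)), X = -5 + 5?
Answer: 12129/5 ≈ 2425.8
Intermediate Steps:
A(Z) = -3 + Z
X = 0
v(N) = -2 + N
Q(C) = 1/(-3 + C) (Q(C) = 1/(C + (-3 + 0)) = 1/(C - 3) = 1/(-3 + C))
c = 17449/5 (c = 1/(-3 + (-2 + 0)) + 3490 = 1/(-3 - 2) + 3490 = 1/(-5) + 3490 = -1/5 + 3490 = 17449/5 ≈ 3489.8)
(c + 17434) - 18498 = (17449/5 + 17434) - 18498 = 104619/5 - 18498 = 12129/5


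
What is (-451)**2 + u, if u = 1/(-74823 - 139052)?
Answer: 43502388874/213875 ≈ 2.0340e+5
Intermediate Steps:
u = -1/213875 (u = 1/(-213875) = -1/213875 ≈ -4.6756e-6)
(-451)**2 + u = (-451)**2 - 1/213875 = 203401 - 1/213875 = 43502388874/213875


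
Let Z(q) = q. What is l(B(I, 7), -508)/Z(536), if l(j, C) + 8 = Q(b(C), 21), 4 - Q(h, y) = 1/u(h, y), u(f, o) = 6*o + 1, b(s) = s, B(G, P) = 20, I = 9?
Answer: -509/68072 ≈ -0.0074774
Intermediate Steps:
u(f, o) = 1 + 6*o
Q(h, y) = 4 - 1/(1 + 6*y)
l(j, C) = -509/127 (l(j, C) = -8 + 3*(1 + 8*21)/(1 + 6*21) = -8 + 3*(1 + 168)/(1 + 126) = -8 + 3*169/127 = -8 + 3*(1/127)*169 = -8 + 507/127 = -509/127)
l(B(I, 7), -508)/Z(536) = -509/127/536 = -509/127*1/536 = -509/68072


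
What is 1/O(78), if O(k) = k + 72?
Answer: 1/150 ≈ 0.0066667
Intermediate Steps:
O(k) = 72 + k
1/O(78) = 1/(72 + 78) = 1/150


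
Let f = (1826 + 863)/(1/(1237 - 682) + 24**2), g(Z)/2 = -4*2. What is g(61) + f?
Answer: -3622501/319681 ≈ -11.332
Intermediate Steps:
g(Z) = -16 (g(Z) = 2*(-4*2) = 2*(-8) = -16)
f = 1492395/319681 (f = 2689/(1/555 + 576) = 2689/(319681/555) = 2689*(555/319681) = 1492395/319681 ≈ 4.6684)
g(61) + f = -16 + 1492395/319681 = -3622501/319681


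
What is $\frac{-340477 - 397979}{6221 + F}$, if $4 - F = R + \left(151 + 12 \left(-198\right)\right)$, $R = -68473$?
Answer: $- \frac{246152}{25641} \approx -9.5999$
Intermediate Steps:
$F = 70702$ ($F = 4 - \left(-68473 + \left(151 + 12 \left(-198\right)\right)\right) = 4 - \left(-68473 + \left(151 - 2376\right)\right) = 4 - \left(-68473 - 2225\right) = 4 - -70698 = 4 + 70698 = 70702$)
$\frac{-340477 - 397979}{6221 + F} = \frac{-340477 - 397979}{6221 + 70702} = - \frac{738456}{76923} = \left(-738456\right) \frac{1}{76923} = - \frac{246152}{25641}$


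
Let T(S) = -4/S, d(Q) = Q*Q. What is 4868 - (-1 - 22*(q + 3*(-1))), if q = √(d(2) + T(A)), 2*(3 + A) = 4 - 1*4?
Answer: 4803 + 88*√3/3 ≈ 4853.8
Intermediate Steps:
A = -3 (A = -3 + (4 - 1*4)/2 = -3 + (4 - 4)/2 = -3 + (½)*0 = -3 + 0 = -3)
d(Q) = Q²
q = 4*√3/3 (q = √(2² - 4/(-3)) = √(4 - 4*(-⅓)) = √(4 + 4/3) = √(16/3) = 4*√3/3 ≈ 2.3094)
4868 - (-1 - 22*(q + 3*(-1))) = 4868 - (-1 - 22*(4*√3/3 + 3*(-1))) = 4868 - (-1 - 22*(4*√3/3 - 3)) = 4868 - (-1 - 22*(-3 + 4*√3/3)) = 4868 - (-1 + (66 - 88*√3/3)) = 4868 - (65 - 88*√3/3) = 4868 + (-65 + 88*√3/3) = 4803 + 88*√3/3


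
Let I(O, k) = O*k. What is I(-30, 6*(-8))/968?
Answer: 180/121 ≈ 1.4876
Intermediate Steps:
I(-30, 6*(-8))/968 = -180*(-8)/968 = -30*(-48)*(1/968) = 1440*(1/968) = 180/121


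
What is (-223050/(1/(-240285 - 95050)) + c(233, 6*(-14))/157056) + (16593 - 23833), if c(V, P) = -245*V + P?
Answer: 11747233530025391/157056 ≈ 7.4796e+10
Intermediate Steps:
c(V, P) = P - 245*V
(-223050/(1/(-240285 - 95050)) + c(233, 6*(-14))/157056) + (16593 - 23833) = (-223050/(1/(-240285 - 95050)) + (6*(-14) - 245*233)/157056) + (16593 - 23833) = (-223050/(1/(-335335)) + (-84 - 57085)*(1/157056)) - 7240 = (-223050/(-1/335335) - 57169*1/157056) - 7240 = (-223050*(-335335) - 57169/157056) - 7240 = (74796471750 - 57169/157056) - 7240 = 11747234667110831/157056 - 7240 = 11747233530025391/157056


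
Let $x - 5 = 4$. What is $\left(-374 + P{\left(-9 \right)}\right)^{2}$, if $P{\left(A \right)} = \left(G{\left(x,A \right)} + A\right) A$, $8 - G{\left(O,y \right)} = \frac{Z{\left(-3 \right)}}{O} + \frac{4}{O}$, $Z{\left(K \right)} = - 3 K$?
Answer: $123904$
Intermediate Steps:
$x = 9$ ($x = 5 + 4 = 9$)
$G{\left(O,y \right)} = 8 - \frac{13}{O}$ ($G{\left(O,y \right)} = 8 - \left(\frac{\left(-3\right) \left(-3\right)}{O} + \frac{4}{O}\right) = 8 - \left(\frac{9}{O} + \frac{4}{O}\right) = 8 - \frac{13}{O}$)
$P{\left(A \right)} = A \left(\frac{59}{9} + A\right)$ ($P{\left(A \right)} = \left(\left(8 - \frac{13}{9}\right) + A\right) A = \left(\frac{59}{9} + A\right) A = A \left(\frac{59}{9} + A\right)$)
$\left(-374 + P{\left(-9 \right)}\right)^{2} = \left(-374 + \frac{1}{9} \left(-9\right) \left(59 + 9 \left(-9\right)\right)\right)^{2} = \left(-374 + \frac{1}{9} \left(-9\right) \left(59 - 81\right)\right)^{2} = \left(-374 + \frac{1}{9} \left(-9\right) \left(-22\right)\right)^{2} = \left(-374 + 22\right)^{2} = \left(-352\right)^{2} = 123904$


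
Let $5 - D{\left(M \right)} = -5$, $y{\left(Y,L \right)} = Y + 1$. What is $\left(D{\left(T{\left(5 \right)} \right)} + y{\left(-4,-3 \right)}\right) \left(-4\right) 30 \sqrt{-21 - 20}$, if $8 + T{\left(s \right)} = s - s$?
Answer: $- 840 i \sqrt{41} \approx - 5378.6 i$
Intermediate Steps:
$T{\left(s \right)} = -8$ ($T{\left(s \right)} = -8 + \left(s - s\right) = -8 + 0 = -8$)
$y{\left(Y,L \right)} = 1 + Y$
$D{\left(M \right)} = 10$ ($D{\left(M \right)} = 5 - -5 = 5 + 5 = 10$)
$\left(D{\left(T{\left(5 \right)} \right)} + y{\left(-4,-3 \right)}\right) \left(-4\right) 30 \sqrt{-21 - 20} = \left(10 + \left(1 - 4\right)\right) \left(-4\right) 30 \sqrt{-21 - 20} = \left(10 - 3\right) \left(-4\right) 30 \sqrt{-41} = 7 \left(-4\right) 30 i \sqrt{41} = \left(-28\right) 30 i \sqrt{41} = - 840 i \sqrt{41}$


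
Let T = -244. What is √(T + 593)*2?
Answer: 2*√349 ≈ 37.363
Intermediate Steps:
√(T + 593)*2 = √(-244 + 593)*2 = √349*2 = 2*√349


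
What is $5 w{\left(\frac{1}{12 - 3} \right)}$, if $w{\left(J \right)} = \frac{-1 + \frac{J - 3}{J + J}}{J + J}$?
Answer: $-315$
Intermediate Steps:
$w{\left(J \right)} = \frac{-1 + \frac{-3 + J}{2 J}}{2 J}$
$5 w{\left(\frac{1}{12 - 3} \right)} = 5 \frac{-3 - \frac{1}{12 - 3}}{4 \frac{1}{\left(12 - 3\right)^{2}}} = 5 \frac{-3 - \frac{1}{9}}{4 \cdot \frac{1}{81}} = 5 \frac{\frac{1}{(\frac{1}{9})^{2}} \left(-3 - \frac{1}{9}\right)}{4} = 5 \cdot \frac{1}{4} \cdot 81 \left(-3 - \frac{1}{9}\right) = 5 \cdot \frac{1}{4} \cdot 81 \left(- \frac{28}{9}\right) = 5 \left(-63\right) = -315$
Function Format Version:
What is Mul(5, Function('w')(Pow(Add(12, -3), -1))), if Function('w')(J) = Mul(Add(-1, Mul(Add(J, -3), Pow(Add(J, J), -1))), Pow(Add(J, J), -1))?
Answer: -315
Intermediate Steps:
Function('w')(J) = Mul(Rational(1, 2), Pow(J, -1), Add(-1, Mul(Rational(1, 2), Pow(J, -1), Add(-3, J)))) (Function('w')(J) = Mul(Add(-1, Mul(Add(-3, J), Pow(Mul(2, J), -1))), Pow(Mul(2, J), -1)) = Mul(Add(-1, Mul(Add(-3, J), Mul(Rational(1, 2), Pow(J, -1)))), Mul(Rational(1, 2), Pow(J, -1))) = Mul(Add(-1, Mul(Rational(1, 2), Pow(J, -1), Add(-3, J))), Mul(Rational(1, 2), Pow(J, -1))) = Mul(Rational(1, 2), Pow(J, -1), Add(-1, Mul(Rational(1, 2), Pow(J, -1), Add(-3, J)))))
Mul(5, Function('w')(Pow(Add(12, -3), -1))) = Mul(5, Mul(Rational(1, 4), Pow(Pow(Add(12, -3), -1), -2), Add(-3, Mul(-1, Pow(Add(12, -3), -1))))) = Mul(5, Mul(Rational(1, 4), Pow(Pow(9, -1), -2), Add(-3, Mul(-1, Pow(9, -1))))) = Mul(5, Mul(Rational(1, 4), Pow(Rational(1, 9), -2), Add(-3, Mul(-1, Rational(1, 9))))) = Mul(5, Mul(Rational(1, 4), 81, Add(-3, Rational(-1, 9)))) = Mul(5, Mul(Rational(1, 4), 81, Rational(-28, 9))) = Mul(5, -63) = -315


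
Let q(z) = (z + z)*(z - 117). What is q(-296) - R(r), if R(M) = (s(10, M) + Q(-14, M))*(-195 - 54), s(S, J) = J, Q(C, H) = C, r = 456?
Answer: 354554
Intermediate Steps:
q(z) = 2*z*(-117 + z) (q(z) = (2*z)*(-117 + z) = 2*z*(-117 + z))
R(M) = 3486 - 249*M (R(M) = (M - 14)*(-195 - 54) = (-14 + M)*(-249) = 3486 - 249*M)
q(-296) - R(r) = 2*(-296)*(-117 - 296) - (3486 - 249*456) = 2*(-296)*(-413) - (3486 - 113544) = 244496 - 1*(-110058) = 244496 + 110058 = 354554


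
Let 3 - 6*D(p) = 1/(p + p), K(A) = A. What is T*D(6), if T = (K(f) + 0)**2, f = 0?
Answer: 0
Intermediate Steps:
D(p) = 1/2 - 1/(12*p) (D(p) = 1/2 - 1/(6*(p + p)) = 1/2 - 1/(2*p)/6 = 1/2 - 1/(12*p))
T = 0 (T = (0 + 0)**2 = 0**2 = 0)
T*D(6) = 0*((1/12)*(-1 + 6*6)/6) = 0*((1/12)*(1/6)*(-1 + 36)) = 0*((1/12)*(1/6)*35) = 0*(35/72) = 0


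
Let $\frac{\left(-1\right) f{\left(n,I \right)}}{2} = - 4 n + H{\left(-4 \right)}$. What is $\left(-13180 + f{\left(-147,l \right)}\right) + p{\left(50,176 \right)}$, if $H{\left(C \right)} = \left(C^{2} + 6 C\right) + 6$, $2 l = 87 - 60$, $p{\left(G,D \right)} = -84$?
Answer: $-14436$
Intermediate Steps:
$l = \frac{27}{2}$ ($l = \frac{87 - 60}{2} = \frac{1}{2} \cdot 27 = \frac{27}{2} \approx 13.5$)
$H{\left(C \right)} = 6 + C^{2} + 6 C$
$f{\left(n,I \right)} = 4 + 8 n$ ($f{\left(n,I \right)} = - 2 \left(- 4 n + \left(6 + \left(-4\right)^{2} + 6 \left(-4\right)\right)\right) = - 2 \left(- 4 n + \left(6 + 16 - 24\right)\right) = - 2 \left(- 4 n - 2\right) = - 2 \left(-2 - 4 n\right) = 4 + 8 n$)
$\left(-13180 + f{\left(-147,l \right)}\right) + p{\left(50,176 \right)} = \left(-13180 + \left(4 + 8 \left(-147\right)\right)\right) - 84 = \left(-13180 + \left(4 - 1176\right)\right) - 84 = \left(-13180 - 1172\right) - 84 = -14352 - 84 = -14436$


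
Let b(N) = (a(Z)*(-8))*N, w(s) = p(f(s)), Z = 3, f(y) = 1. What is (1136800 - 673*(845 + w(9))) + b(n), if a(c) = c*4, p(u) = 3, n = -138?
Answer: 579344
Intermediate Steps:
w(s) = 3
a(c) = 4*c
b(N) = -96*N (b(N) = ((4*3)*(-8))*N = (12*(-8))*N = -96*N)
(1136800 - 673*(845 + w(9))) + b(n) = (1136800 - 673*(845 + 3)) - 96*(-138) = (1136800 - 673*848) + 13248 = (1136800 - 570704) + 13248 = 566096 + 13248 = 579344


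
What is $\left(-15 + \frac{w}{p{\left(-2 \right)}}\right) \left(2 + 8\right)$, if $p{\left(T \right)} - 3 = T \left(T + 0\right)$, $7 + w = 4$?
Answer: $- \frac{1080}{7} \approx -154.29$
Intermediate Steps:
$w = -3$ ($w = -7 + 4 = -3$)
$p{\left(T \right)} = 3 + T^{2}$ ($p{\left(T \right)} = 3 + T \left(T + 0\right) = 3 + T T = 3 + T^{2}$)
$\left(-15 + \frac{w}{p{\left(-2 \right)}}\right) \left(2 + 8\right) = \left(-15 - \frac{3}{3 + \left(-2\right)^{2}}\right) \left(2 + 8\right) = \left(-15 - \frac{3}{3 + 4}\right) 10 = \left(-15 - \frac{3}{7}\right) 10 = \left(- \frac{108}{7}\right) 10 = - \frac{1080}{7}$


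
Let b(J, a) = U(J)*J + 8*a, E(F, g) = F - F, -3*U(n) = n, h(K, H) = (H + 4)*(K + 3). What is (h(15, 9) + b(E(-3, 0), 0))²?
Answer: 54756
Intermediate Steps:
h(K, H) = (3 + K)*(4 + H) (h(K, H) = (4 + H)*(3 + K) = (3 + K)*(4 + H))
U(n) = -n/3
E(F, g) = 0
b(J, a) = 8*a - J²/3 (b(J, a) = (-J/3)*J + 8*a = -J²/3 + 8*a = 8*a - J²/3)
(h(15, 9) + b(E(-3, 0), 0))² = ((12 + 3*9 + 4*15 + 9*15) + (8*0 - ⅓*0²))² = ((12 + 27 + 60 + 135) + (0 - ⅓*0))² = (234 + (0 + 0))² = (234 + 0)² = 234² = 54756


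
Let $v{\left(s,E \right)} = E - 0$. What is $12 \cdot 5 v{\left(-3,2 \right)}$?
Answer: $120$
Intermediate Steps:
$v{\left(s,E \right)} = E$ ($v{\left(s,E \right)} = E + 0 = E$)
$12 \cdot 5 v{\left(-3,2 \right)} = 12 \cdot 5 \cdot 2 = 60 \cdot 2 = 120$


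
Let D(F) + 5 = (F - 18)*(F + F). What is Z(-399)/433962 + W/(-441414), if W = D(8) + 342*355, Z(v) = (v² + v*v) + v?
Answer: 1977004/4315511 ≈ 0.45812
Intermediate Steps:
D(F) = -5 + 2*F*(-18 + F) (D(F) = -5 + (F - 18)*(F + F) = -5 + (-18 + F)*(2*F) = -5 + 2*F*(-18 + F))
Z(v) = v + 2*v² (Z(v) = (v² + v²) + v = 2*v² + v = v + 2*v²)
W = 121245 (W = (-5 - 36*8 + 2*8²) + 342*355 = (-5 - 288 + 2*64) + 121410 = (-5 - 288 + 128) + 121410 = -165 + 121410 = 121245)
Z(-399)/433962 + W/(-441414) = -399*(1 + 2*(-399))/433962 + 121245/(-441414) = -399*(1 - 798)*(1/433962) + 121245*(-1/441414) = -399*(-797)*(1/433962) - 295/1074 = 318003*(1/433962) - 295/1074 = 106001/144654 - 295/1074 = 1977004/4315511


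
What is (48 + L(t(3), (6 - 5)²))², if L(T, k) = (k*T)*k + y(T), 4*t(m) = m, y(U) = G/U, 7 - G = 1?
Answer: 51529/16 ≈ 3220.6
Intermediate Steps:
G = 6 (G = 7 - 1*1 = 7 - 1 = 6)
y(U) = 6/U
t(m) = m/4
L(T, k) = 6/T + T*k² (L(T, k) = (k*T)*k + 6/T = (T*k)*k + 6/T = T*k² + 6/T = 6/T + T*k²)
(48 + L(t(3), (6 - 5)²))² = (48 + (6/(((¼)*3)) + ((¼)*3)*((6 - 5)²)²))² = (48 + (6/(¾) + 3*(1²)²/4))² = (48 + (6*(4/3) + (¾)*1²))² = (48 + (8 + (¾)*1))² = (48 + (8 + ¾))² = (48 + 35/4)² = (227/4)² = 51529/16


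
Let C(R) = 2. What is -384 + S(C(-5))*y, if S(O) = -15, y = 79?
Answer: -1569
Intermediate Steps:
-384 + S(C(-5))*y = -384 - 15*79 = -384 - 1185 = -1569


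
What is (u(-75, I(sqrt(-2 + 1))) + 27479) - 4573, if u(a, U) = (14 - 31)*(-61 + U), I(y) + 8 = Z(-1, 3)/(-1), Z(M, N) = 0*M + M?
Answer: 24062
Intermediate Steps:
Z(M, N) = M (Z(M, N) = 0 + M = M)
I(y) = -7 (I(y) = -8 - 1/(-1) = -8 - 1*(-1) = -8 + 1 = -7)
u(a, U) = 1037 - 17*U (u(a, U) = -17*(-61 + U) = 1037 - 17*U)
(u(-75, I(sqrt(-2 + 1))) + 27479) - 4573 = ((1037 - 17*(-7)) + 27479) - 4573 = ((1037 + 119) + 27479) - 4573 = (1156 + 27479) - 4573 = 28635 - 4573 = 24062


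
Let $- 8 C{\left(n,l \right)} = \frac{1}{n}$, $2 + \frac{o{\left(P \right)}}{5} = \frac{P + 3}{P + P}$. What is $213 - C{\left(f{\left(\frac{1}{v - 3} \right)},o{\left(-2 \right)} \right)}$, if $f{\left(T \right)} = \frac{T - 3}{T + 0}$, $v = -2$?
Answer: $\frac{27265}{128} \approx 213.01$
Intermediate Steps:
$f{\left(T \right)} = \frac{-3 + T}{T}$
$o{\left(P \right)} = -10 + \frac{5 \left(3 + P\right)}{2 P}$ ($o{\left(P \right)} = -10 + 5 \frac{P + 3}{P + P} = -10 + 5 \frac{3 + P}{2 P} = -10 + \frac{5 \left(3 + P\right)}{2 P}$)
$C{\left(n,l \right)} = - \frac{1}{8 n}$
$213 - C{\left(f{\left(\frac{1}{v - 3} \right)},o{\left(-2 \right)} \right)} = 213 - - \frac{1}{8 \frac{-3 + \frac{1}{-2 - 3}}{\frac{1}{-2 - 3}}} = 213 - - \frac{1}{8 \frac{-3 + \frac{1}{-5}}{\frac{1}{-5}}} = 213 - - \frac{1}{8 \frac{-3 - \frac{1}{5}}{- \frac{1}{5}}} = 213 - - \frac{1}{8 \left(\left(-5\right) \left(- \frac{16}{5}\right)\right)} = 213 - - \frac{1}{8 \cdot 16} = 213 - \left(- \frac{1}{8}\right) \frac{1}{16} = 213 - - \frac{1}{128} = 213 + \frac{1}{128} = \frac{27265}{128}$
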